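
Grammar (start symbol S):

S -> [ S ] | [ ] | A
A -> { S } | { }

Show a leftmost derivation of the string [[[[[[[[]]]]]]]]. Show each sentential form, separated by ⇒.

S⇒[S]⇒[[S]]⇒[[[S]]]⇒[[[[S]]]]⇒[[[[[S]]]]]⇒[[[[[[S]]]]]]⇒[[[[[[[S]]]]]]]⇒[[[[[[[[]]]]]]]]

S ⇒ [S]   [S -> [ S ]]
[S] ⇒ [[S]]   [S -> [ S ]]
[[S]] ⇒ [[[S]]]   [S -> [ S ]]
[[[S]]] ⇒ [[[[S]]]]   [S -> [ S ]]
[[[[S]]]] ⇒ [[[[[S]]]]]   [S -> [ S ]]
[[[[[S]]]]] ⇒ [[[[[[S]]]]]]   [S -> [ S ]]
[[[[[[S]]]]]] ⇒ [[[[[[[S]]]]]]]   [S -> [ S ]]
[[[[[[[S]]]]]]] ⇒ [[[[[[[[]]]]]]]]   [S -> [ ]]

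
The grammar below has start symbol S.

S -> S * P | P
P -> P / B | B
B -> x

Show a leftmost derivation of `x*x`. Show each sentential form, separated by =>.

S => S*P   [S -> S * P]
S*P => P*P   [S -> P]
P*P => B*P   [P -> B]
B*P => x*P   [B -> x]
x*P => x*B   [P -> B]
x*B => x*x   [B -> x]

S => S*P => P*P => B*P => x*P => x*B => x*x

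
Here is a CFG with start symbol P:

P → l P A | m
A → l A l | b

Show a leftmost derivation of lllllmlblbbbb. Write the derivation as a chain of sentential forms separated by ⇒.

P ⇒ lPA   [P → l P A]
lPA ⇒ llPAA   [P → l P A]
llPAA ⇒ lllPAAA   [P → l P A]
lllPAAA ⇒ llllPAAAA   [P → l P A]
llllPAAAA ⇒ lllllPAAAAA   [P → l P A]
lllllPAAAAA ⇒ lllllmAAAAA   [P → m]
lllllmAAAAA ⇒ lllllmlAlAAAA   [A → l A l]
lllllmlAlAAAA ⇒ lllllmlblAAAA   [A → b]
lllllmlblAAAA ⇒ lllllmlblbAAA   [A → b]
lllllmlblbAAA ⇒ lllllmlblbbAA   [A → b]
lllllmlblbbAA ⇒ lllllmlblbbbA   [A → b]
lllllmlblbbbA ⇒ lllllmlblbbbb   [A → b]

P⇒lPA⇒llPAA⇒lllPAAA⇒llllPAAAA⇒lllllPAAAAA⇒lllllmAAAAA⇒lllllmlAlAAAA⇒lllllmlblAAAA⇒lllllmlblbAAA⇒lllllmlblbbAA⇒lllllmlblbbbA⇒lllllmlblbbbb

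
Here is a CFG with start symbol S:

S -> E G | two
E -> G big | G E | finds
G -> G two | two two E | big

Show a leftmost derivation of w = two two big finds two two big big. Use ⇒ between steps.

S ⇒ E G   [S -> E G]
E G ⇒ G big G   [E -> G big]
G big G ⇒ G two big G   [G -> G two]
G two big G ⇒ G two two big G   [G -> G two]
G two two big G ⇒ two two E two two big G   [G -> two two E]
two two E two two big G ⇒ two two G E two two big G   [E -> G E]
two two G E two two big G ⇒ two two big E two two big G   [G -> big]
two two big E two two big G ⇒ two two big finds two two big G   [E -> finds]
two two big finds two two big G ⇒ two two big finds two two big big   [G -> big]

S ⇒ E G ⇒ G big G ⇒ G two big G ⇒ G two two big G ⇒ two two E two two big G ⇒ two two G E two two big G ⇒ two two big E two two big G ⇒ two two big finds two two big G ⇒ two two big finds two two big big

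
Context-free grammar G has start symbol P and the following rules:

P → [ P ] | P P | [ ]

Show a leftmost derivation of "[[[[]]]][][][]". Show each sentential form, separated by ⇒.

P ⇒ PP ⇒ PPP ⇒ [P]PP ⇒ [[P]]PP ⇒ [[[P]]]PP ⇒ [[[[]]]]PP ⇒ [[[[]]]]PPP ⇒ [[[[]]]][]PP ⇒ [[[[]]]][][]P ⇒ [[[[]]]][][][]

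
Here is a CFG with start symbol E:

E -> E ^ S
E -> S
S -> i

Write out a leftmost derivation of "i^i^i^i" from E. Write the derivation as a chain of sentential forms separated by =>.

E => E^S => E^S^S => E^S^S^S => S^S^S^S => i^S^S^S => i^i^S^S => i^i^i^S => i^i^i^i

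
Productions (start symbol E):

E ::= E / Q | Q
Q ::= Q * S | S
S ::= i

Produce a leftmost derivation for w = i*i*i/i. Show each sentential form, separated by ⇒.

E ⇒ E/Q   [E ::= E / Q]
E/Q ⇒ Q/Q   [E ::= Q]
Q/Q ⇒ Q*S/Q   [Q ::= Q * S]
Q*S/Q ⇒ Q*S*S/Q   [Q ::= Q * S]
Q*S*S/Q ⇒ S*S*S/Q   [Q ::= S]
S*S*S/Q ⇒ i*S*S/Q   [S ::= i]
i*S*S/Q ⇒ i*i*S/Q   [S ::= i]
i*i*S/Q ⇒ i*i*i/Q   [S ::= i]
i*i*i/Q ⇒ i*i*i/S   [Q ::= S]
i*i*i/S ⇒ i*i*i/i   [S ::= i]

E⇒E/Q⇒Q/Q⇒Q*S/Q⇒Q*S*S/Q⇒S*S*S/Q⇒i*S*S/Q⇒i*i*S/Q⇒i*i*i/Q⇒i*i*i/S⇒i*i*i/i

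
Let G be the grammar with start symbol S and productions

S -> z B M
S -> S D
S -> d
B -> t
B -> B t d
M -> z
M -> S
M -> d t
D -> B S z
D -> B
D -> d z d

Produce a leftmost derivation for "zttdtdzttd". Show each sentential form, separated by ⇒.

S ⇒ SD ⇒ zBMD ⇒ zBtdMD ⇒ zBtdtdMD ⇒ zttdtdMD ⇒ zttdtdzD ⇒ zttdtdzB ⇒ zttdtdzBtd ⇒ zttdtdzttd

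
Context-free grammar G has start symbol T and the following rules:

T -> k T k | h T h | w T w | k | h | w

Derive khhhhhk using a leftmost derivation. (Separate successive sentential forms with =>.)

T => kTk => khThk => khhThhk => khhhhhk

T => kTk   [T -> k T k]
kTk => khThk   [T -> h T h]
khThk => khhThhk   [T -> h T h]
khhThhk => khhhhhk   [T -> h]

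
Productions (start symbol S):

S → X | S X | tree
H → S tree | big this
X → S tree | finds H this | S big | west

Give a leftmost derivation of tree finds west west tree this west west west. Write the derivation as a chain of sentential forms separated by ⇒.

S ⇒ S X   [S → S X]
S X ⇒ S X X   [S → S X]
S X X ⇒ S X X X   [S → S X]
S X X X ⇒ S X X X X   [S → S X]
S X X X X ⇒ tree X X X X   [S → tree]
tree X X X X ⇒ tree finds H this X X X   [X → finds H this]
tree finds H this X X X ⇒ tree finds S tree this X X X   [H → S tree]
tree finds S tree this X X X ⇒ tree finds S X tree this X X X   [S → S X]
tree finds S X tree this X X X ⇒ tree finds X X tree this X X X   [S → X]
tree finds X X tree this X X X ⇒ tree finds west X tree this X X X   [X → west]
tree finds west X tree this X X X ⇒ tree finds west west tree this X X X   [X → west]
tree finds west west tree this X X X ⇒ tree finds west west tree this west X X   [X → west]
tree finds west west tree this west X X ⇒ tree finds west west tree this west west X   [X → west]
tree finds west west tree this west west X ⇒ tree finds west west tree this west west west   [X → west]

S ⇒ S X ⇒ S X X ⇒ S X X X ⇒ S X X X X ⇒ tree X X X X ⇒ tree finds H this X X X ⇒ tree finds S tree this X X X ⇒ tree finds S X tree this X X X ⇒ tree finds X X tree this X X X ⇒ tree finds west X tree this X X X ⇒ tree finds west west tree this X X X ⇒ tree finds west west tree this west X X ⇒ tree finds west west tree this west west X ⇒ tree finds west west tree this west west west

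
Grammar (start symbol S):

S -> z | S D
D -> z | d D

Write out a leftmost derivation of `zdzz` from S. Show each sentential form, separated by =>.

S=>SD=>SDD=>zDD=>zdDD=>zdzD=>zdzz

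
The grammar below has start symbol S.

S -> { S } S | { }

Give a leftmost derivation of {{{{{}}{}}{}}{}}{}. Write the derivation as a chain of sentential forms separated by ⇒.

S ⇒ {S}S ⇒ {{S}S}S ⇒ {{{S}S}S}S ⇒ {{{{S}S}S}S}S ⇒ {{{{{}}S}S}S}S ⇒ {{{{{}}{}}S}S}S ⇒ {{{{{}}{}}{}}S}S ⇒ {{{{{}}{}}{}}{}}S ⇒ {{{{{}}{}}{}}{}}{}

S ⇒ {S}S   [S -> { S } S]
{S}S ⇒ {{S}S}S   [S -> { S } S]
{{S}S}S ⇒ {{{S}S}S}S   [S -> { S } S]
{{{S}S}S}S ⇒ {{{{S}S}S}S}S   [S -> { S } S]
{{{{S}S}S}S}S ⇒ {{{{{}}S}S}S}S   [S -> { }]
{{{{{}}S}S}S}S ⇒ {{{{{}}{}}S}S}S   [S -> { }]
{{{{{}}{}}S}S}S ⇒ {{{{{}}{}}{}}S}S   [S -> { }]
{{{{{}}{}}{}}S}S ⇒ {{{{{}}{}}{}}{}}S   [S -> { }]
{{{{{}}{}}{}}{}}S ⇒ {{{{{}}{}}{}}{}}{}   [S -> { }]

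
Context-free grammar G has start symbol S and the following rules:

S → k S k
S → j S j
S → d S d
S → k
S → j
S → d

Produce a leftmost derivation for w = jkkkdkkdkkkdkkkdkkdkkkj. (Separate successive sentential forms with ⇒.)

S ⇒ jSj ⇒ jkSkj ⇒ jkkSkkj ⇒ jkkkSkkkj ⇒ jkkkdSdkkkj ⇒ jkkkdkSkdkkkj ⇒ jkkkdkkSkkdkkkj ⇒ jkkkdkkdSdkkdkkkj ⇒ jkkkdkkdkSkdkkdkkkj ⇒ jkkkdkkdkkSkkdkkdkkkj ⇒ jkkkdkkdkkkSkkkdkkdkkkj ⇒ jkkkdkkdkkkdkkkdkkdkkkj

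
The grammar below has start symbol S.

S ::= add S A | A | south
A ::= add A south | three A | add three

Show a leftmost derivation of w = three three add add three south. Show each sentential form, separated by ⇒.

S ⇒ A   [S ::= A]
A ⇒ three A   [A ::= three A]
three A ⇒ three three A   [A ::= three A]
three three A ⇒ three three add A south   [A ::= add A south]
three three add A south ⇒ three three add add three south   [A ::= add three]

S ⇒ A ⇒ three A ⇒ three three A ⇒ three three add A south ⇒ three three add add three south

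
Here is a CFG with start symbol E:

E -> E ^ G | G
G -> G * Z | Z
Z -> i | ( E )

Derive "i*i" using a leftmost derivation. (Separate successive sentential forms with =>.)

E => G   [E -> G]
G => G*Z   [G -> G * Z]
G*Z => Z*Z   [G -> Z]
Z*Z => i*Z   [Z -> i]
i*Z => i*i   [Z -> i]

E => G => G*Z => Z*Z => i*Z => i*i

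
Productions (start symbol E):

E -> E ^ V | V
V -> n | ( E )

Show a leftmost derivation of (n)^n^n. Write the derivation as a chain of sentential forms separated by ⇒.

E ⇒ E^V ⇒ E^V^V ⇒ V^V^V ⇒ (E)^V^V ⇒ (V)^V^V ⇒ (n)^V^V ⇒ (n)^n^V ⇒ (n)^n^n

E ⇒ E^V   [E -> E ^ V]
E^V ⇒ E^V^V   [E -> E ^ V]
E^V^V ⇒ V^V^V   [E -> V]
V^V^V ⇒ (E)^V^V   [V -> ( E )]
(E)^V^V ⇒ (V)^V^V   [E -> V]
(V)^V^V ⇒ (n)^V^V   [V -> n]
(n)^V^V ⇒ (n)^n^V   [V -> n]
(n)^n^V ⇒ (n)^n^n   [V -> n]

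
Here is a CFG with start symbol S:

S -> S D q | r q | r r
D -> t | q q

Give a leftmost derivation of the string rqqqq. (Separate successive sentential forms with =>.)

S => SDq   [S -> S D q]
SDq => rqDq   [S -> r q]
rqDq => rqqqq   [D -> q q]

S=>SDq=>rqDq=>rqqqq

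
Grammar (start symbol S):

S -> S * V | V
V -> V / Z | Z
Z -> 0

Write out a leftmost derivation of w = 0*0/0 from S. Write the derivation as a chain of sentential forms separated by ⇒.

S ⇒ S*V ⇒ V*V ⇒ Z*V ⇒ 0*V ⇒ 0*V/Z ⇒ 0*Z/Z ⇒ 0*0/Z ⇒ 0*0/0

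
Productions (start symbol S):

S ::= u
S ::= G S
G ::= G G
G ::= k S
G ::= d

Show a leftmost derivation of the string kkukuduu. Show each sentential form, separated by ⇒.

S ⇒ GS   [S ::= G S]
GS ⇒ kSS   [G ::= k S]
kSS ⇒ kGSS   [S ::= G S]
kGSS ⇒ kGGSS   [G ::= G G]
kGGSS ⇒ kkSGSS   [G ::= k S]
kkSGSS ⇒ kkuGSS   [S ::= u]
kkuGSS ⇒ kkukSSS   [G ::= k S]
kkukSSS ⇒ kkukuSS   [S ::= u]
kkukuSS ⇒ kkukuGSS   [S ::= G S]
kkukuGSS ⇒ kkukudSS   [G ::= d]
kkukudSS ⇒ kkukuduS   [S ::= u]
kkukuduS ⇒ kkukuduu   [S ::= u]

S ⇒ GS ⇒ kSS ⇒ kGSS ⇒ kGGSS ⇒ kkSGSS ⇒ kkuGSS ⇒ kkukSSS ⇒ kkukuSS ⇒ kkukuGSS ⇒ kkukudSS ⇒ kkukuduS ⇒ kkukuduu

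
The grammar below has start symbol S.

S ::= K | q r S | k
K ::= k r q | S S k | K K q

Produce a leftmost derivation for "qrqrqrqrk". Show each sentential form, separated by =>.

S => qrS => qrqrS => qrqrqrS => qrqrqrqrS => qrqrqrqrk

S => qrS   [S ::= q r S]
qrS => qrqrS   [S ::= q r S]
qrqrS => qrqrqrS   [S ::= q r S]
qrqrqrS => qrqrqrqrS   [S ::= q r S]
qrqrqrqrS => qrqrqrqrk   [S ::= k]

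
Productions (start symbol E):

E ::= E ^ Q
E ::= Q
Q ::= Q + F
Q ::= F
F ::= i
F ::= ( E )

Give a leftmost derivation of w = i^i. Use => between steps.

E => E^Q => Q^Q => F^Q => i^Q => i^F => i^i

E => E^Q   [E ::= E ^ Q]
E^Q => Q^Q   [E ::= Q]
Q^Q => F^Q   [Q ::= F]
F^Q => i^Q   [F ::= i]
i^Q => i^F   [Q ::= F]
i^F => i^i   [F ::= i]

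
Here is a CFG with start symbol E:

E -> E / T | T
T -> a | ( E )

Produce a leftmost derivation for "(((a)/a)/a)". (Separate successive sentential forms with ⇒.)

E ⇒ T   [E -> T]
T ⇒ (E)   [T -> ( E )]
(E) ⇒ (E/T)   [E -> E / T]
(E/T) ⇒ (T/T)   [E -> T]
(T/T) ⇒ ((E)/T)   [T -> ( E )]
((E)/T) ⇒ ((E/T)/T)   [E -> E / T]
((E/T)/T) ⇒ ((T/T)/T)   [E -> T]
((T/T)/T) ⇒ (((E)/T)/T)   [T -> ( E )]
(((E)/T)/T) ⇒ (((T)/T)/T)   [E -> T]
(((T)/T)/T) ⇒ (((a)/T)/T)   [T -> a]
(((a)/T)/T) ⇒ (((a)/a)/T)   [T -> a]
(((a)/a)/T) ⇒ (((a)/a)/a)   [T -> a]

E⇒T⇒(E)⇒(E/T)⇒(T/T)⇒((E)/T)⇒((E/T)/T)⇒((T/T)/T)⇒(((E)/T)/T)⇒(((T)/T)/T)⇒(((a)/T)/T)⇒(((a)/a)/T)⇒(((a)/a)/a)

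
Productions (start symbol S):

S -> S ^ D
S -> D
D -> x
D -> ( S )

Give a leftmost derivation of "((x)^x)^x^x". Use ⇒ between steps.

S⇒S^D⇒S^D^D⇒D^D^D⇒(S)^D^D⇒(S^D)^D^D⇒(D^D)^D^D⇒((S)^D)^D^D⇒((D)^D)^D^D⇒((x)^D)^D^D⇒((x)^x)^D^D⇒((x)^x)^x^D⇒((x)^x)^x^x

S ⇒ S^D   [S -> S ^ D]
S^D ⇒ S^D^D   [S -> S ^ D]
S^D^D ⇒ D^D^D   [S -> D]
D^D^D ⇒ (S)^D^D   [D -> ( S )]
(S)^D^D ⇒ (S^D)^D^D   [S -> S ^ D]
(S^D)^D^D ⇒ (D^D)^D^D   [S -> D]
(D^D)^D^D ⇒ ((S)^D)^D^D   [D -> ( S )]
((S)^D)^D^D ⇒ ((D)^D)^D^D   [S -> D]
((D)^D)^D^D ⇒ ((x)^D)^D^D   [D -> x]
((x)^D)^D^D ⇒ ((x)^x)^D^D   [D -> x]
((x)^x)^D^D ⇒ ((x)^x)^x^D   [D -> x]
((x)^x)^x^D ⇒ ((x)^x)^x^x   [D -> x]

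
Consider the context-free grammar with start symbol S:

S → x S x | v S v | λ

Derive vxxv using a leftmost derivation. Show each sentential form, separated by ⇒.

S ⇒ vSv   [S → v S v]
vSv ⇒ vxSxv   [S → x S x]
vxSxv ⇒ vxxv   [S → λ]

S ⇒ vSv ⇒ vxSxv ⇒ vxxv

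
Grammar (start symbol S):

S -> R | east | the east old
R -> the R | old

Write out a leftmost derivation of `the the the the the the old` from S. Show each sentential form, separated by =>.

S => R => the R => the the R => the the the R => the the the the R => the the the the the R => the the the the the the R => the the the the the the old

S => R   [S -> R]
R => the R   [R -> the R]
the R => the the R   [R -> the R]
the the R => the the the R   [R -> the R]
the the the R => the the the the R   [R -> the R]
the the the the R => the the the the the R   [R -> the R]
the the the the the R => the the the the the the R   [R -> the R]
the the the the the the R => the the the the the the old   [R -> old]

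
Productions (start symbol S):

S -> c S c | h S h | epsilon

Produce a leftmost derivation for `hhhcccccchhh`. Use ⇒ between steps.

S ⇒ hSh   [S -> h S h]
hSh ⇒ hhShh   [S -> h S h]
hhShh ⇒ hhhShhh   [S -> h S h]
hhhShhh ⇒ hhhcSchhh   [S -> c S c]
hhhcSchhh ⇒ hhhccScchhh   [S -> c S c]
hhhccScchhh ⇒ hhhcccSccchhh   [S -> c S c]
hhhcccSccchhh ⇒ hhhcccccchhh   [S -> epsilon]

S⇒hSh⇒hhShh⇒hhhShhh⇒hhhcSchhh⇒hhhccScchhh⇒hhhcccSccchhh⇒hhhcccccchhh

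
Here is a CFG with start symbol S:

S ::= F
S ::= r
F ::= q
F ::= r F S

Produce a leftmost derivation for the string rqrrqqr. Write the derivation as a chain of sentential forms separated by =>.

S=>F=>rFS=>rqS=>rqF=>rqrFS=>rqrrFSS=>rqrrqSS=>rqrrqFS=>rqrrqqS=>rqrrqqr

S => F   [S ::= F]
F => rFS   [F ::= r F S]
rFS => rqS   [F ::= q]
rqS => rqF   [S ::= F]
rqF => rqrFS   [F ::= r F S]
rqrFS => rqrrFSS   [F ::= r F S]
rqrrFSS => rqrrqSS   [F ::= q]
rqrrqSS => rqrrqFS   [S ::= F]
rqrrqFS => rqrrqqS   [F ::= q]
rqrrqqS => rqrrqqr   [S ::= r]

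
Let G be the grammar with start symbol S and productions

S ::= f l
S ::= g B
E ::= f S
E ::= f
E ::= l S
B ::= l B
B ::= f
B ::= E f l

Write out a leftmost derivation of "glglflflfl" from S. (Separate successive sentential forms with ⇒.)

S ⇒ gB   [S ::= g B]
gB ⇒ gEfl   [B ::= E f l]
gEfl ⇒ glSfl   [E ::= l S]
glSfl ⇒ glgBfl   [S ::= g B]
glgBfl ⇒ glgEflfl   [B ::= E f l]
glgEflfl ⇒ glglSflfl   [E ::= l S]
glglSflfl ⇒ glglflflfl   [S ::= f l]

S⇒gB⇒gEfl⇒glSfl⇒glgBfl⇒glgEflfl⇒glglSflfl⇒glglflflfl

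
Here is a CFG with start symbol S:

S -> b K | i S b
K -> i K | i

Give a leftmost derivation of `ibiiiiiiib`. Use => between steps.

S => iSb   [S -> i S b]
iSb => ibKb   [S -> b K]
ibKb => ibiKb   [K -> i K]
ibiKb => ibiiKb   [K -> i K]
ibiiKb => ibiiiKb   [K -> i K]
ibiiiKb => ibiiiiKb   [K -> i K]
ibiiiiKb => ibiiiiiKb   [K -> i K]
ibiiiiiKb => ibiiiiiiKb   [K -> i K]
ibiiiiiiKb => ibiiiiiiib   [K -> i]

S => iSb => ibKb => ibiKb => ibiiKb => ibiiiKb => ibiiiiKb => ibiiiiiKb => ibiiiiiiKb => ibiiiiiiib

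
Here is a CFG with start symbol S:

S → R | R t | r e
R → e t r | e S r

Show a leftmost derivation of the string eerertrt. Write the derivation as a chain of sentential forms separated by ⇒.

S ⇒ Rt   [S → R t]
Rt ⇒ eSrt   [R → e S r]
eSrt ⇒ eRtrt   [S → R t]
eRtrt ⇒ eeSrtrt   [R → e S r]
eeSrtrt ⇒ eerertrt   [S → r e]

S ⇒ Rt ⇒ eSrt ⇒ eRtrt ⇒ eeSrtrt ⇒ eerertrt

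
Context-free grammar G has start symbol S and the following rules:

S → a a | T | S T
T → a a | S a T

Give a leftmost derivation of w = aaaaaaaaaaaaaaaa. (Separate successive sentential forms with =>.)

S=>ST=>aaT=>aaSaT=>aaTaT=>aaSaTaT=>aaSTaTaT=>aaSTTaTaT=>aaSTTTaTaT=>aaaaTTTaTaT=>aaaaaaTTaTaT=>aaaaaaaaTaTaT=>aaaaaaaaaaaTaT=>aaaaaaaaaaaaaaT=>aaaaaaaaaaaaaaaa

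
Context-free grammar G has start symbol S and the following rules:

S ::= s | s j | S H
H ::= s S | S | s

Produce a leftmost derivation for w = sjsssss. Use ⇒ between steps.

S ⇒ SH ⇒ SHH ⇒ sjHH ⇒ sjSH ⇒ sjSHH ⇒ sjSHHH ⇒ sjSHHHH ⇒ sjsHHHH ⇒ sjssHHH ⇒ sjsssHH ⇒ sjssssH ⇒ sjsssss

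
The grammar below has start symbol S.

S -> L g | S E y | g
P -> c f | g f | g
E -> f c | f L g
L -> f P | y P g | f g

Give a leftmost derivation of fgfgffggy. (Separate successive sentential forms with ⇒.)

S ⇒ SEy   [S -> S E y]
SEy ⇒ LgEy   [S -> L g]
LgEy ⇒ fPgEy   [L -> f P]
fPgEy ⇒ fgfgEy   [P -> g f]
fgfgEy ⇒ fgfgfLgy   [E -> f L g]
fgfgfLgy ⇒ fgfgffggy   [L -> f g]

S⇒SEy⇒LgEy⇒fPgEy⇒fgfgEy⇒fgfgfLgy⇒fgfgffggy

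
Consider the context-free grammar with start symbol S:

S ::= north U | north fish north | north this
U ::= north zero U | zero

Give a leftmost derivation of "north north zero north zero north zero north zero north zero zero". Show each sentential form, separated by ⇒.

S ⇒ north U   [S ::= north U]
north U ⇒ north north zero U   [U ::= north zero U]
north north zero U ⇒ north north zero north zero U   [U ::= north zero U]
north north zero north zero U ⇒ north north zero north zero north zero U   [U ::= north zero U]
north north zero north zero north zero U ⇒ north north zero north zero north zero north zero U   [U ::= north zero U]
north north zero north zero north zero north zero U ⇒ north north zero north zero north zero north zero north zero U   [U ::= north zero U]
north north zero north zero north zero north zero north zero U ⇒ north north zero north zero north zero north zero north zero zero   [U ::= zero]

S ⇒ north U ⇒ north north zero U ⇒ north north zero north zero U ⇒ north north zero north zero north zero U ⇒ north north zero north zero north zero north zero U ⇒ north north zero north zero north zero north zero north zero U ⇒ north north zero north zero north zero north zero north zero zero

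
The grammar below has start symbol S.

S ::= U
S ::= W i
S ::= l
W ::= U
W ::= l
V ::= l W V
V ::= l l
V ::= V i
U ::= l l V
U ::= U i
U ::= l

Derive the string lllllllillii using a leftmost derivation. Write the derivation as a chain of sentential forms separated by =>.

S=>U=>Ui=>llVi=>lllWVi=>lllUVi=>lllUiVi=>lllllViVi=>llllllliVi=>llllllliVii=>lllllllillii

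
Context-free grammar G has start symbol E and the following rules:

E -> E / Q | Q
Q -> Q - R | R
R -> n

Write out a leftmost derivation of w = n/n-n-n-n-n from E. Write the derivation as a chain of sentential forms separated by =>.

E=>E/Q=>Q/Q=>R/Q=>n/Q=>n/Q-R=>n/Q-R-R=>n/Q-R-R-R=>n/Q-R-R-R-R=>n/R-R-R-R-R=>n/n-R-R-R-R=>n/n-n-R-R-R=>n/n-n-n-R-R=>n/n-n-n-n-R=>n/n-n-n-n-n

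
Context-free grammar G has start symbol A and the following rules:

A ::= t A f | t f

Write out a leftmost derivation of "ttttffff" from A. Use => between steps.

A => tAf   [A ::= t A f]
tAf => ttAff   [A ::= t A f]
ttAff => tttAfff   [A ::= t A f]
tttAfff => ttttffff   [A ::= t f]

A => tAf => ttAff => tttAfff => ttttffff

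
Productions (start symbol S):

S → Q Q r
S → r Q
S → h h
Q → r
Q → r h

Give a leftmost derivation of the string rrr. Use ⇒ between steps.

S⇒QQr⇒rQr⇒rrr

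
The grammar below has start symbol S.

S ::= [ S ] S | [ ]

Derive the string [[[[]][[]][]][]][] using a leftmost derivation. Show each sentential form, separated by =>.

S => [S]S   [S ::= [ S ] S]
[S]S => [[S]S]S   [S ::= [ S ] S]
[[S]S]S => [[[S]S]S]S   [S ::= [ S ] S]
[[[S]S]S]S => [[[[]]S]S]S   [S ::= [ ]]
[[[[]]S]S]S => [[[[]][S]S]S]S   [S ::= [ S ] S]
[[[[]][S]S]S]S => [[[[]][[]]S]S]S   [S ::= [ ]]
[[[[]][[]]S]S]S => [[[[]][[]][]]S]S   [S ::= [ ]]
[[[[]][[]][]]S]S => [[[[]][[]][]][]]S   [S ::= [ ]]
[[[[]][[]][]][]]S => [[[[]][[]][]][]][]   [S ::= [ ]]

S => [S]S => [[S]S]S => [[[S]S]S]S => [[[[]]S]S]S => [[[[]][S]S]S]S => [[[[]][[]]S]S]S => [[[[]][[]][]]S]S => [[[[]][[]][]][]]S => [[[[]][[]][]][]][]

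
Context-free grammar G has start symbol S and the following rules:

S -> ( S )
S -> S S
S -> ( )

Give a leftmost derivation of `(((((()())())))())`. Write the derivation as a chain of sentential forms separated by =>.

S=>(S)=>(SS)=>((S)S)=>(((S))S)=>((((S)))S)=>((((SS)))S)=>(((((S)S)))S)=>(((((SS)S)))S)=>(((((()S)S)))S)=>(((((()())S)))S)=>(((((()())())))S)=>(((((()())())))())

S => (S)   [S -> ( S )]
(S) => (SS)   [S -> S S]
(SS) => ((S)S)   [S -> ( S )]
((S)S) => (((S))S)   [S -> ( S )]
(((S))S) => ((((S)))S)   [S -> ( S )]
((((S)))S) => ((((SS)))S)   [S -> S S]
((((SS)))S) => (((((S)S)))S)   [S -> ( S )]
(((((S)S)))S) => (((((SS)S)))S)   [S -> S S]
(((((SS)S)))S) => (((((()S)S)))S)   [S -> ( )]
(((((()S)S)))S) => (((((()())S)))S)   [S -> ( )]
(((((()())S)))S) => (((((()())())))S)   [S -> ( )]
(((((()())())))S) => (((((()())())))())   [S -> ( )]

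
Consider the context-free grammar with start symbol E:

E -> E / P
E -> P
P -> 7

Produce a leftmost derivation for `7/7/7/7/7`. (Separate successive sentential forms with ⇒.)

E ⇒ E/P   [E -> E / P]
E/P ⇒ E/P/P   [E -> E / P]
E/P/P ⇒ E/P/P/P   [E -> E / P]
E/P/P/P ⇒ E/P/P/P/P   [E -> E / P]
E/P/P/P/P ⇒ P/P/P/P/P   [E -> P]
P/P/P/P/P ⇒ 7/P/P/P/P   [P -> 7]
7/P/P/P/P ⇒ 7/7/P/P/P   [P -> 7]
7/7/P/P/P ⇒ 7/7/7/P/P   [P -> 7]
7/7/7/P/P ⇒ 7/7/7/7/P   [P -> 7]
7/7/7/7/P ⇒ 7/7/7/7/7   [P -> 7]

E ⇒ E/P ⇒ E/P/P ⇒ E/P/P/P ⇒ E/P/P/P/P ⇒ P/P/P/P/P ⇒ 7/P/P/P/P ⇒ 7/7/P/P/P ⇒ 7/7/7/P/P ⇒ 7/7/7/7/P ⇒ 7/7/7/7/7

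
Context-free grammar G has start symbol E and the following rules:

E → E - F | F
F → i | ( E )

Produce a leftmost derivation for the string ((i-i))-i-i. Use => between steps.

E=>E-F=>E-F-F=>F-F-F=>(E)-F-F=>(F)-F-F=>((E))-F-F=>((E-F))-F-F=>((F-F))-F-F=>((i-F))-F-F=>((i-i))-F-F=>((i-i))-i-F=>((i-i))-i-i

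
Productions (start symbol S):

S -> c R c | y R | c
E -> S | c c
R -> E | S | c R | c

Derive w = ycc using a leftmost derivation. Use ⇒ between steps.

S ⇒ yR ⇒ ycR ⇒ ycS ⇒ ycc

S ⇒ yR   [S -> y R]
yR ⇒ ycR   [R -> c R]
ycR ⇒ ycS   [R -> S]
ycS ⇒ ycc   [S -> c]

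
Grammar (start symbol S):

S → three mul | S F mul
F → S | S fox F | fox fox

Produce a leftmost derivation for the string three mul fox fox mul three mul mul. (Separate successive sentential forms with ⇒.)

S ⇒ S F mul ⇒ S F mul F mul ⇒ three mul F mul F mul ⇒ three mul fox fox mul F mul ⇒ three mul fox fox mul S mul ⇒ three mul fox fox mul three mul mul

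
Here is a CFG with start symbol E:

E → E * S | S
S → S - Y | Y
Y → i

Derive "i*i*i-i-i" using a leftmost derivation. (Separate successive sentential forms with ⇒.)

E ⇒ E*S ⇒ E*S*S ⇒ S*S*S ⇒ Y*S*S ⇒ i*S*S ⇒ i*Y*S ⇒ i*i*S ⇒ i*i*S-Y ⇒ i*i*S-Y-Y ⇒ i*i*Y-Y-Y ⇒ i*i*i-Y-Y ⇒ i*i*i-i-Y ⇒ i*i*i-i-i

E ⇒ E*S   [E → E * S]
E*S ⇒ E*S*S   [E → E * S]
E*S*S ⇒ S*S*S   [E → S]
S*S*S ⇒ Y*S*S   [S → Y]
Y*S*S ⇒ i*S*S   [Y → i]
i*S*S ⇒ i*Y*S   [S → Y]
i*Y*S ⇒ i*i*S   [Y → i]
i*i*S ⇒ i*i*S-Y   [S → S - Y]
i*i*S-Y ⇒ i*i*S-Y-Y   [S → S - Y]
i*i*S-Y-Y ⇒ i*i*Y-Y-Y   [S → Y]
i*i*Y-Y-Y ⇒ i*i*i-Y-Y   [Y → i]
i*i*i-Y-Y ⇒ i*i*i-i-Y   [Y → i]
i*i*i-i-Y ⇒ i*i*i-i-i   [Y → i]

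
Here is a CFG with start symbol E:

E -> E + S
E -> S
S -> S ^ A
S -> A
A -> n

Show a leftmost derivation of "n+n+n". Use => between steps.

E => E+S   [E -> E + S]
E+S => E+S+S   [E -> E + S]
E+S+S => S+S+S   [E -> S]
S+S+S => A+S+S   [S -> A]
A+S+S => n+S+S   [A -> n]
n+S+S => n+A+S   [S -> A]
n+A+S => n+n+S   [A -> n]
n+n+S => n+n+A   [S -> A]
n+n+A => n+n+n   [A -> n]

E=>E+S=>E+S+S=>S+S+S=>A+S+S=>n+S+S=>n+A+S=>n+n+S=>n+n+A=>n+n+n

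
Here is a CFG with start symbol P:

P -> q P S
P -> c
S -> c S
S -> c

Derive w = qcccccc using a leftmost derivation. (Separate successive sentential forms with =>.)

P=>qPS=>qcS=>qccS=>qcccS=>qccccS=>qcccccS=>qcccccc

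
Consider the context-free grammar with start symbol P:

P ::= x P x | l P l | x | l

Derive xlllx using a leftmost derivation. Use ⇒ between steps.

P⇒xPx⇒xlPlx⇒xlllx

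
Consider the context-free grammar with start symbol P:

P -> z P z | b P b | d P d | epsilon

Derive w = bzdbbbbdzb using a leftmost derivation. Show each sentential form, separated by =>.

P => bPb => bzPzb => bzdPdzb => bzdbPbdzb => bzdbbPbbdzb => bzdbbbbdzb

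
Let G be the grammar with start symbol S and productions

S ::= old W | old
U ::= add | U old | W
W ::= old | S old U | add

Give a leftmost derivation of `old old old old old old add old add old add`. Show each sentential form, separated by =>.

S => old W => old S old U => old old W old U => old old S old U old U => old old old W old U old U => old old old S old U old U old U => old old old old W old U old U old U => old old old old old old U old U old U => old old old old old old W old U old U => old old old old old old add old U old U => old old old old old old add old add old U => old old old old old old add old add old add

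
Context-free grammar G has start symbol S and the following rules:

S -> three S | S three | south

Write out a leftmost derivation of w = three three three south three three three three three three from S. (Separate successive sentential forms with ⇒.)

S ⇒ three S ⇒ three S three ⇒ three S three three ⇒ three S three three three ⇒ three S three three three three ⇒ three three S three three three three ⇒ three three S three three three three three ⇒ three three three S three three three three three ⇒ three three three S three three three three three three ⇒ three three three south three three three three three three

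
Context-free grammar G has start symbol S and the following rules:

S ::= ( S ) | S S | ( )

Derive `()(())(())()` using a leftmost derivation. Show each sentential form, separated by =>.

S => SS   [S ::= S S]
SS => SSS   [S ::= S S]
SSS => SSSS   [S ::= S S]
SSSS => ()SSS   [S ::= ( )]
()SSS => ()(S)SS   [S ::= ( S )]
()(S)SS => ()(())SS   [S ::= ( )]
()(())SS => ()(())(S)S   [S ::= ( S )]
()(())(S)S => ()(())(())S   [S ::= ( )]
()(())(())S => ()(())(())()   [S ::= ( )]

S => SS => SSS => SSSS => ()SSS => ()(S)SS => ()(())SS => ()(())(S)S => ()(())(())S => ()(())(())()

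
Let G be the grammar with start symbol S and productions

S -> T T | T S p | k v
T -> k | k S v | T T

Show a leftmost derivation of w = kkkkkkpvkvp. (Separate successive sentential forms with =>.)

S => TSp   [S -> T S p]
TSp => kSvSp   [T -> k S v]
kSvSp => kTSpvSp   [S -> T S p]
kTSpvSp => kTTSpvSp   [T -> T T]
kTTSpvSp => kkTSpvSp   [T -> k]
kkTSpvSp => kkTTSpvSp   [T -> T T]
kkTTSpvSp => kkkTSpvSp   [T -> k]
kkkTSpvSp => kkkkSpvSp   [T -> k]
kkkkSpvSp => kkkkTTpvSp   [S -> T T]
kkkkTTpvSp => kkkkkTpvSp   [T -> k]
kkkkkTpvSp => kkkkkkpvSp   [T -> k]
kkkkkkpvSp => kkkkkkpvkvp   [S -> k v]

S=>TSp=>kSvSp=>kTSpvSp=>kTTSpvSp=>kkTSpvSp=>kkTTSpvSp=>kkkTSpvSp=>kkkkSpvSp=>kkkkTTpvSp=>kkkkkTpvSp=>kkkkkkpvSp=>kkkkkkpvkvp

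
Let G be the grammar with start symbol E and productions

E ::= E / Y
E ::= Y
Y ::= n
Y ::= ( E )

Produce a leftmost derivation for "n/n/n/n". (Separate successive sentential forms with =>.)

E => E/Y => E/Y/Y => E/Y/Y/Y => Y/Y/Y/Y => n/Y/Y/Y => n/n/Y/Y => n/n/n/Y => n/n/n/n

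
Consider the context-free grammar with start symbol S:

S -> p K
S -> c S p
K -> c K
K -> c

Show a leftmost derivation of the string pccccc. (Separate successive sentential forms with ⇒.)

S ⇒ pK   [S -> p K]
pK ⇒ pcK   [K -> c K]
pcK ⇒ pccK   [K -> c K]
pccK ⇒ pcccK   [K -> c K]
pcccK ⇒ pccccK   [K -> c K]
pccccK ⇒ pccccc   [K -> c]

S ⇒ pK ⇒ pcK ⇒ pccK ⇒ pcccK ⇒ pccccK ⇒ pccccc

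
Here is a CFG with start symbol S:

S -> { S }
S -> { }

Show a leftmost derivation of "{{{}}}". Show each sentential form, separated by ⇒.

S ⇒ {S}   [S -> { S }]
{S} ⇒ {{S}}   [S -> { S }]
{{S}} ⇒ {{{}}}   [S -> { }]

S⇒{S}⇒{{S}}⇒{{{}}}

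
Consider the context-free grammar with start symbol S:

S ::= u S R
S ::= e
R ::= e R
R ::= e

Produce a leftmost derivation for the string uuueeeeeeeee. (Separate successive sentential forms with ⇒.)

S ⇒ uSR ⇒ uuSRR ⇒ uuuSRRR ⇒ uuueRRR ⇒ uuueeRRR ⇒ uuueeeRRR ⇒ uuueeeeRRR ⇒ uuueeeeeRR ⇒ uuueeeeeeR ⇒ uuueeeeeeeR ⇒ uuueeeeeeeeR ⇒ uuueeeeeeeee

S ⇒ uSR   [S ::= u S R]
uSR ⇒ uuSRR   [S ::= u S R]
uuSRR ⇒ uuuSRRR   [S ::= u S R]
uuuSRRR ⇒ uuueRRR   [S ::= e]
uuueRRR ⇒ uuueeRRR   [R ::= e R]
uuueeRRR ⇒ uuueeeRRR   [R ::= e R]
uuueeeRRR ⇒ uuueeeeRRR   [R ::= e R]
uuueeeeRRR ⇒ uuueeeeeRR   [R ::= e]
uuueeeeeRR ⇒ uuueeeeeeR   [R ::= e]
uuueeeeeeR ⇒ uuueeeeeeeR   [R ::= e R]
uuueeeeeeeR ⇒ uuueeeeeeeeR   [R ::= e R]
uuueeeeeeeeR ⇒ uuueeeeeeeee   [R ::= e]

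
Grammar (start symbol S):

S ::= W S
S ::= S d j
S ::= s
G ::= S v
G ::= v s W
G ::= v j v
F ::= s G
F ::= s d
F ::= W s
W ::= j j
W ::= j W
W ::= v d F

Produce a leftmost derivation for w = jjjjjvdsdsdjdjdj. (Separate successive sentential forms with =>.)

S=>Sdj=>Sdjdj=>WSdjdj=>jjSdjdj=>jjSdjdjdj=>jjWSdjdjdj=>jjjWSdjdjdj=>jjjjjSdjdjdj=>jjjjjWSdjdjdj=>jjjjjvdFSdjdjdj=>jjjjjvdsdSdjdjdj=>jjjjjvdsdsdjdjdj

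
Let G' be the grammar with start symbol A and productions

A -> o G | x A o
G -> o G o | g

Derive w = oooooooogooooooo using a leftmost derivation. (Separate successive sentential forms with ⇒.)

A⇒oG⇒ooGo⇒oooGoo⇒ooooGooo⇒oooooGoooo⇒ooooooGooooo⇒oooooooGoooooo⇒ooooooooGooooooo⇒oooooooogooooooo

A ⇒ oG   [A -> o G]
oG ⇒ ooGo   [G -> o G o]
ooGo ⇒ oooGoo   [G -> o G o]
oooGoo ⇒ ooooGooo   [G -> o G o]
ooooGooo ⇒ oooooGoooo   [G -> o G o]
oooooGoooo ⇒ ooooooGooooo   [G -> o G o]
ooooooGooooo ⇒ oooooooGoooooo   [G -> o G o]
oooooooGoooooo ⇒ ooooooooGooooooo   [G -> o G o]
ooooooooGooooooo ⇒ oooooooogooooooo   [G -> g]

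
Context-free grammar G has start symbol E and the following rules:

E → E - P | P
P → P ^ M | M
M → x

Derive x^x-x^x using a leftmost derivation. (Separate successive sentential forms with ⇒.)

E ⇒ E-P   [E → E - P]
E-P ⇒ P-P   [E → P]
P-P ⇒ P^M-P   [P → P ^ M]
P^M-P ⇒ M^M-P   [P → M]
M^M-P ⇒ x^M-P   [M → x]
x^M-P ⇒ x^x-P   [M → x]
x^x-P ⇒ x^x-P^M   [P → P ^ M]
x^x-P^M ⇒ x^x-M^M   [P → M]
x^x-M^M ⇒ x^x-x^M   [M → x]
x^x-x^M ⇒ x^x-x^x   [M → x]

E⇒E-P⇒P-P⇒P^M-P⇒M^M-P⇒x^M-P⇒x^x-P⇒x^x-P^M⇒x^x-M^M⇒x^x-x^M⇒x^x-x^x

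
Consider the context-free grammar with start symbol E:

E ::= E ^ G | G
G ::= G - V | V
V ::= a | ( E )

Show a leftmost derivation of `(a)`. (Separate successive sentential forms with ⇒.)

E ⇒ G   [E ::= G]
G ⇒ V   [G ::= V]
V ⇒ (E)   [V ::= ( E )]
(E) ⇒ (G)   [E ::= G]
(G) ⇒ (V)   [G ::= V]
(V) ⇒ (a)   [V ::= a]

E ⇒ G ⇒ V ⇒ (E) ⇒ (G) ⇒ (V) ⇒ (a)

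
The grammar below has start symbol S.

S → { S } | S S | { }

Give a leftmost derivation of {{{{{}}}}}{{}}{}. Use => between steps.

S=>SS=>SSS=>{S}SS=>{{S}}SS=>{{{S}}}SS=>{{{{S}}}}SS=>{{{{{}}}}}SS=>{{{{{}}}}}{S}S=>{{{{{}}}}}{{}}S=>{{{{{}}}}}{{}}{}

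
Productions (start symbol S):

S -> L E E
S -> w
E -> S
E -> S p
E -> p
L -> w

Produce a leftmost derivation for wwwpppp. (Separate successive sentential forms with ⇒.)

S ⇒ LEE ⇒ wEE ⇒ wSE ⇒ wLEEE ⇒ wwEEE ⇒ wwSEE ⇒ wwLEEEE ⇒ wwwEEEE ⇒ wwwpEEE ⇒ wwwppEE ⇒ wwwpppE ⇒ wwwpppp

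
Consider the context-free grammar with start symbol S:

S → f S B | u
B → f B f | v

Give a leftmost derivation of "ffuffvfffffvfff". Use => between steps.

S => fSB   [S → f S B]
fSB => ffSBB   [S → f S B]
ffSBB => ffuBB   [S → u]
ffuBB => ffufBfB   [B → f B f]
ffufBfB => ffuffBffB   [B → f B f]
ffuffBffB => ffuffvffB   [B → v]
ffuffvffB => ffuffvfffBf   [B → f B f]
ffuffvfffBf => ffuffvffffBff   [B → f B f]
ffuffvffffBff => ffuffvfffffBfff   [B → f B f]
ffuffvfffffBfff => ffuffvfffffvfff   [B → v]

S => fSB => ffSBB => ffuBB => ffufBfB => ffuffBffB => ffuffvffB => ffuffvfffBf => ffuffvffffBff => ffuffvfffffBfff => ffuffvfffffvfff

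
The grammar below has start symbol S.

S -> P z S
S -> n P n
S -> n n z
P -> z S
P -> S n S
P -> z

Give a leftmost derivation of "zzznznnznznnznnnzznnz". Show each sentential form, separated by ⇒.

S ⇒ PzS   [S -> P z S]
PzS ⇒ SnSzS   [P -> S n S]
SnSzS ⇒ PzSnSzS   [S -> P z S]
PzSnSzS ⇒ zSzSnSzS   [P -> z S]
zSzSnSzS ⇒ zPzSzSnSzS   [S -> P z S]
zPzSzSnSzS ⇒ zzzSzSnSzS   [P -> z]
zzzSzSnSzS ⇒ zzznPnzSnSzS   [S -> n P n]
zzznPnzSnSzS ⇒ zzznzSnzSnSzS   [P -> z S]
zzznzSnzSnSzS ⇒ zzznznnznzSnSzS   [S -> n n z]
zzznznnznzSnSzS ⇒ zzznznnznznnznSzS   [S -> n n z]
zzznznnznznnznSzS ⇒ zzznznnznznnznnnzzS   [S -> n n z]
zzznznnznznnznnnzzS ⇒ zzznznnznznnznnnzznnz   [S -> n n z]

S ⇒ PzS ⇒ SnSzS ⇒ PzSnSzS ⇒ zSzSnSzS ⇒ zPzSzSnSzS ⇒ zzzSzSnSzS ⇒ zzznPnzSnSzS ⇒ zzznzSnzSnSzS ⇒ zzznznnznzSnSzS ⇒ zzznznnznznnznSzS ⇒ zzznznnznznnznnnzzS ⇒ zzznznnznznnznnnzznnz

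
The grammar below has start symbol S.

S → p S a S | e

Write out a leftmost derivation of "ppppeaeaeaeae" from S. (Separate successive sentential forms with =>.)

S => pSaS => ppSaSaS => pppSaSaSaS => ppppSaSaSaSaS => ppppeaSaSaSaS => ppppeaeaSaSaS => ppppeaeaeaSaS => ppppeaeaeaeaS => ppppeaeaeaeae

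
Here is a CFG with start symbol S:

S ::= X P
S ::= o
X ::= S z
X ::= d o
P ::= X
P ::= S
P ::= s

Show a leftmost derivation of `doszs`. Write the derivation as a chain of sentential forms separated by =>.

S => XP   [S ::= X P]
XP => SzP   [X ::= S z]
SzP => XPzP   [S ::= X P]
XPzP => doPzP   [X ::= d o]
doPzP => doszP   [P ::= s]
doszP => doszs   [P ::= s]

S => XP => SzP => XPzP => doPzP => doszP => doszs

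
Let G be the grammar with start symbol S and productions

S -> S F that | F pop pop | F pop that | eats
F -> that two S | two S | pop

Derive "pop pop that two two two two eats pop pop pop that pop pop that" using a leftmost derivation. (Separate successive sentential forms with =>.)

S => S F that   [S -> S F that]
S F that => F pop that F that   [S -> F pop that]
F pop that F that => pop pop that F that   [F -> pop]
pop pop that F that => pop pop that two S that   [F -> two S]
pop pop that two S that => pop pop that two F pop pop that   [S -> F pop pop]
pop pop that two F pop pop that => pop pop that two two S pop pop that   [F -> two S]
pop pop that two two S pop pop that => pop pop that two two F pop that pop pop that   [S -> F pop that]
pop pop that two two F pop that pop pop that => pop pop that two two two S pop that pop pop that   [F -> two S]
pop pop that two two two S pop that pop pop that => pop pop that two two two F pop pop pop that pop pop that   [S -> F pop pop]
pop pop that two two two F pop pop pop that pop pop that => pop pop that two two two two S pop pop pop that pop pop that   [F -> two S]
pop pop that two two two two S pop pop pop that pop pop that => pop pop that two two two two eats pop pop pop that pop pop that   [S -> eats]

S => S F that => F pop that F that => pop pop that F that => pop pop that two S that => pop pop that two F pop pop that => pop pop that two two S pop pop that => pop pop that two two F pop that pop pop that => pop pop that two two two S pop that pop pop that => pop pop that two two two F pop pop pop that pop pop that => pop pop that two two two two S pop pop pop that pop pop that => pop pop that two two two two eats pop pop pop that pop pop that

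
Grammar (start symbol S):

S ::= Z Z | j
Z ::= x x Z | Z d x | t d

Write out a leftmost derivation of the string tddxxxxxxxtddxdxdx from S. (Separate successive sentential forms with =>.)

S=>ZZ=>ZdxZ=>tddxZ=>tddxZdx=>tddxxxZdx=>tddxxxxxZdx=>tddxxxxxZdxdx=>tddxxxxxxxZdxdx=>tddxxxxxxxZdxdxdx=>tddxxxxxxxtddxdxdx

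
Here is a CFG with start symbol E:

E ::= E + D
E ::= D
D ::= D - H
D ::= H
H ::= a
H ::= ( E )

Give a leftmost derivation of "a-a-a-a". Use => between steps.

E => D => D-H => D-H-H => D-H-H-H => H-H-H-H => a-H-H-H => a-a-H-H => a-a-a-H => a-a-a-a

E => D   [E ::= D]
D => D-H   [D ::= D - H]
D-H => D-H-H   [D ::= D - H]
D-H-H => D-H-H-H   [D ::= D - H]
D-H-H-H => H-H-H-H   [D ::= H]
H-H-H-H => a-H-H-H   [H ::= a]
a-H-H-H => a-a-H-H   [H ::= a]
a-a-H-H => a-a-a-H   [H ::= a]
a-a-a-H => a-a-a-a   [H ::= a]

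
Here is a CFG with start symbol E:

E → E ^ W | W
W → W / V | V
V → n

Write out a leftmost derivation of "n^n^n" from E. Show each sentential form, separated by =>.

E => E^W   [E → E ^ W]
E^W => E^W^W   [E → E ^ W]
E^W^W => W^W^W   [E → W]
W^W^W => V^W^W   [W → V]
V^W^W => n^W^W   [V → n]
n^W^W => n^V^W   [W → V]
n^V^W => n^n^W   [V → n]
n^n^W => n^n^V   [W → V]
n^n^V => n^n^n   [V → n]

E => E^W => E^W^W => W^W^W => V^W^W => n^W^W => n^V^W => n^n^W => n^n^V => n^n^n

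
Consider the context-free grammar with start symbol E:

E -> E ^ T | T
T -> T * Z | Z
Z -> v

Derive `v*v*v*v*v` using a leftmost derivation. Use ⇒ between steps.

E ⇒ T ⇒ T*Z ⇒ T*Z*Z ⇒ T*Z*Z*Z ⇒ T*Z*Z*Z*Z ⇒ Z*Z*Z*Z*Z ⇒ v*Z*Z*Z*Z ⇒ v*v*Z*Z*Z ⇒ v*v*v*Z*Z ⇒ v*v*v*v*Z ⇒ v*v*v*v*v

E ⇒ T   [E -> T]
T ⇒ T*Z   [T -> T * Z]
T*Z ⇒ T*Z*Z   [T -> T * Z]
T*Z*Z ⇒ T*Z*Z*Z   [T -> T * Z]
T*Z*Z*Z ⇒ T*Z*Z*Z*Z   [T -> T * Z]
T*Z*Z*Z*Z ⇒ Z*Z*Z*Z*Z   [T -> Z]
Z*Z*Z*Z*Z ⇒ v*Z*Z*Z*Z   [Z -> v]
v*Z*Z*Z*Z ⇒ v*v*Z*Z*Z   [Z -> v]
v*v*Z*Z*Z ⇒ v*v*v*Z*Z   [Z -> v]
v*v*v*Z*Z ⇒ v*v*v*v*Z   [Z -> v]
v*v*v*v*Z ⇒ v*v*v*v*v   [Z -> v]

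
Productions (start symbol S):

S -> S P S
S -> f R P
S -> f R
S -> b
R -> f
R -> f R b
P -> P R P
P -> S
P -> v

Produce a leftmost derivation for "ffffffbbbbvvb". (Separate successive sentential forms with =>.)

S => SPS => fRPPS => ffRbPPS => fffRbbPPS => ffffRbbbPPS => fffffRbbbbPPS => ffffffbbbbPPS => ffffffbbbbvPS => ffffffbbbbvvS => ffffffbbbbvvb

S => SPS   [S -> S P S]
SPS => fRPPS   [S -> f R P]
fRPPS => ffRbPPS   [R -> f R b]
ffRbPPS => fffRbbPPS   [R -> f R b]
fffRbbPPS => ffffRbbbPPS   [R -> f R b]
ffffRbbbPPS => fffffRbbbbPPS   [R -> f R b]
fffffRbbbbPPS => ffffffbbbbPPS   [R -> f]
ffffffbbbbPPS => ffffffbbbbvPS   [P -> v]
ffffffbbbbvPS => ffffffbbbbvvS   [P -> v]
ffffffbbbbvvS => ffffffbbbbvvb   [S -> b]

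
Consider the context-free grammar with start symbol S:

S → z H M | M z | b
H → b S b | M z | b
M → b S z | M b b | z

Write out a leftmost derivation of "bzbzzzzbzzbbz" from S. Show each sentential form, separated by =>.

S => Mz   [S → M z]
Mz => Mbbz   [M → M b b]
Mbbz => bSzbbz   [M → b S z]
bSzbbz => bzHMzbbz   [S → z H M]
bzHMzbbz => bzbSbMzbbz   [H → b S b]
bzbSbMzbbz => bzbzHMbMzbbz   [S → z H M]
bzbzHMbMzbbz => bzbzMzMbMzbbz   [H → M z]
bzbzMzMbMzbbz => bzbzzzMbMzbbz   [M → z]
bzbzzzMbMzbbz => bzbzzzzbMzbbz   [M → z]
bzbzzzzbMzbbz => bzbzzzzbzzbbz   [M → z]

S => Mz => Mbbz => bSzbbz => bzHMzbbz => bzbSbMzbbz => bzbzHMbMzbbz => bzbzMzMbMzbbz => bzbzzzMbMzbbz => bzbzzzzbMzbbz => bzbzzzzbzzbbz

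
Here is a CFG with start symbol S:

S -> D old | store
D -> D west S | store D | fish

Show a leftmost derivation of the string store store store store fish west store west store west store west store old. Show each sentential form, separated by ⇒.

S ⇒ D old ⇒ store D old ⇒ store D west S old ⇒ store store D west S old ⇒ store store D west S west S old ⇒ store store D west S west S west S old ⇒ store store store D west S west S west S old ⇒ store store store D west S west S west S west S old ⇒ store store store store D west S west S west S west S old ⇒ store store store store fish west S west S west S west S old ⇒ store store store store fish west store west S west S west S old ⇒ store store store store fish west store west store west S west S old ⇒ store store store store fish west store west store west store west S old ⇒ store store store store fish west store west store west store west store old

S ⇒ D old   [S -> D old]
D old ⇒ store D old   [D -> store D]
store D old ⇒ store D west S old   [D -> D west S]
store D west S old ⇒ store store D west S old   [D -> store D]
store store D west S old ⇒ store store D west S west S old   [D -> D west S]
store store D west S west S old ⇒ store store D west S west S west S old   [D -> D west S]
store store D west S west S west S old ⇒ store store store D west S west S west S old   [D -> store D]
store store store D west S west S west S old ⇒ store store store D west S west S west S west S old   [D -> D west S]
store store store D west S west S west S west S old ⇒ store store store store D west S west S west S west S old   [D -> store D]
store store store store D west S west S west S west S old ⇒ store store store store fish west S west S west S west S old   [D -> fish]
store store store store fish west S west S west S west S old ⇒ store store store store fish west store west S west S west S old   [S -> store]
store store store store fish west store west S west S west S old ⇒ store store store store fish west store west store west S west S old   [S -> store]
store store store store fish west store west store west S west S old ⇒ store store store store fish west store west store west store west S old   [S -> store]
store store store store fish west store west store west store west S old ⇒ store store store store fish west store west store west store west store old   [S -> store]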